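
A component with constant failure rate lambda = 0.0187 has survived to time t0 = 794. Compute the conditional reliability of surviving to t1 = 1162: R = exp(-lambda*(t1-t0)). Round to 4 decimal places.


lambda = 0.0187
t0 = 794, t1 = 1162
t1 - t0 = 368
lambda * (t1-t0) = 0.0187 * 368 = 6.8816
R = exp(-6.8816)
R = 0.001

0.001


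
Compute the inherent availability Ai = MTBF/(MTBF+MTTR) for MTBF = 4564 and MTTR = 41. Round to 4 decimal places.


MTBF = 4564
MTTR = 41
MTBF + MTTR = 4605
Ai = 4564 / 4605
Ai = 0.9911

0.9911


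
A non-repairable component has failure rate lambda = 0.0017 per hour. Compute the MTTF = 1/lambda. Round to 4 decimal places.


lambda = 0.0017
MTTF = 1 / 0.0017
MTTF = 588.2353

588.2353


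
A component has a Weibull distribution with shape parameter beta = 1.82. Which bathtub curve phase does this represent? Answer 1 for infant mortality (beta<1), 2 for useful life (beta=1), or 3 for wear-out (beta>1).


beta = 1.82
Compare beta to 1:
beta < 1 => infant mortality (phase 1)
beta = 1 => useful life (phase 2)
beta > 1 => wear-out (phase 3)
Since beta = 1.82, this is wear-out (increasing failure rate)
Phase = 3

3


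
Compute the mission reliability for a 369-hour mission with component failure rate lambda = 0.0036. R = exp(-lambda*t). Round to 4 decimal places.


lambda = 0.0036
mission_time = 369
lambda * t = 0.0036 * 369 = 1.3284
R = exp(-1.3284)
R = 0.2649

0.2649


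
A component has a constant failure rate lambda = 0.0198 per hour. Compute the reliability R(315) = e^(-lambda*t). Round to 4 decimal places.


lambda = 0.0198
t = 315
lambda * t = 6.237
R(t) = e^(-6.237)
R(t) = 0.002

0.002


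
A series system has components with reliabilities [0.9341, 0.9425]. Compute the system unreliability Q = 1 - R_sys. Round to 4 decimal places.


Components: [0.9341, 0.9425]
After component 1: product = 0.9341
After component 2: product = 0.8804
R_sys = 0.8804
Q = 1 - 0.8804 = 0.1196

0.1196


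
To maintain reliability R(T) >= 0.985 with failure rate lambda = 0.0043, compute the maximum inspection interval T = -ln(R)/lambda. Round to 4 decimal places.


R_target = 0.985
lambda = 0.0043
-ln(0.985) = 0.0151
T = 0.0151 / 0.0043
T = 3.5148

3.5148


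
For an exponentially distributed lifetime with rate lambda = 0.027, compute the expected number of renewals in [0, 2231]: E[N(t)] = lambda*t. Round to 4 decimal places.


lambda = 0.027
t = 2231
E[N(t)] = lambda * t
E[N(t)] = 0.027 * 2231
E[N(t)] = 60.237

60.237


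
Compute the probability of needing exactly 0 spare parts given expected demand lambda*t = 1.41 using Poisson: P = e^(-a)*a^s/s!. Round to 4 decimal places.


a = 1.41, s = 0
e^(-a) = e^(-1.41) = 0.2441
a^s = 1.41^0 = 1.0
s! = 1
P = 0.2441 * 1.0 / 1
P = 0.2441

0.2441


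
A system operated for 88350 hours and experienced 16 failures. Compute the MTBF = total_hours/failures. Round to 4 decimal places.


total_hours = 88350
failures = 16
MTBF = 88350 / 16
MTBF = 5521.875

5521.875


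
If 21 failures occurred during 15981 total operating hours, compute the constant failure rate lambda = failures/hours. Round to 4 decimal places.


failures = 21
total_hours = 15981
lambda = 21 / 15981
lambda = 0.0013

0.0013


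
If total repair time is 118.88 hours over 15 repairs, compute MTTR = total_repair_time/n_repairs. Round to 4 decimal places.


total_repair_time = 118.88
n_repairs = 15
MTTR = 118.88 / 15
MTTR = 7.9253

7.9253


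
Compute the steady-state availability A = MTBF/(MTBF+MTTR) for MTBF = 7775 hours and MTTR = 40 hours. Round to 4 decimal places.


MTBF = 7775
MTTR = 40
MTBF + MTTR = 7815
A = 7775 / 7815
A = 0.9949

0.9949


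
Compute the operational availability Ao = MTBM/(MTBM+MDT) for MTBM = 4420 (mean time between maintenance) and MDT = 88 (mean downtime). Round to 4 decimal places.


MTBM = 4420
MDT = 88
MTBM + MDT = 4508
Ao = 4420 / 4508
Ao = 0.9805

0.9805


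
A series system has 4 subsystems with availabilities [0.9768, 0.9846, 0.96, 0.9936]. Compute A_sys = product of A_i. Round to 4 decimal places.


Subsystems: [0.9768, 0.9846, 0.96, 0.9936]
After subsystem 1 (A=0.9768): product = 0.9768
After subsystem 2 (A=0.9846): product = 0.9618
After subsystem 3 (A=0.96): product = 0.9233
After subsystem 4 (A=0.9936): product = 0.9174
A_sys = 0.9174

0.9174


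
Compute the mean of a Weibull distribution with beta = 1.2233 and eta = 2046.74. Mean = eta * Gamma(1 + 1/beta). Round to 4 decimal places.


beta = 1.2233, eta = 2046.74
1/beta = 0.8175
1 + 1/beta = 1.8175
Gamma(1.8175) = 0.9361
Mean = 2046.74 * 0.9361
Mean = 1916.0246

1916.0246


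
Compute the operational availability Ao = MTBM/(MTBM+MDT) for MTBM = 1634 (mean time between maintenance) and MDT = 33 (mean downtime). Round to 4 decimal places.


MTBM = 1634
MDT = 33
MTBM + MDT = 1667
Ao = 1634 / 1667
Ao = 0.9802

0.9802


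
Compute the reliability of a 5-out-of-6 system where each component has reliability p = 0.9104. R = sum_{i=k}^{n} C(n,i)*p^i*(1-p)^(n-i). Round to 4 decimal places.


k = 5, n = 6, p = 0.9104
i=5: C(6,5)=6 * 0.9104^5 * 0.0896^1 = 0.3362
i=6: C(6,6)=1 * 0.9104^6 * 0.0896^0 = 0.5694
R = sum of terms = 0.9056

0.9056


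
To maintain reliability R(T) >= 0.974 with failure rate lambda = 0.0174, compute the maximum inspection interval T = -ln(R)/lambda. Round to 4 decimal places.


R_target = 0.974
lambda = 0.0174
-ln(0.974) = 0.0263
T = 0.0263 / 0.0174
T = 1.514

1.514


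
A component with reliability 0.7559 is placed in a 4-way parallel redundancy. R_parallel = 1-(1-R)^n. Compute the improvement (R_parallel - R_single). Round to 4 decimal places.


R_single = 0.7559, n = 4
1 - R_single = 0.2441
(1 - R_single)^n = 0.2441^4 = 0.0036
R_parallel = 1 - 0.0036 = 0.9964
Improvement = 0.9964 - 0.7559
Improvement = 0.2405

0.2405


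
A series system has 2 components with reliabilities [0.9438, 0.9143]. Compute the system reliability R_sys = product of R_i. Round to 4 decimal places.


Components: [0.9438, 0.9143]
After component 1 (R=0.9438): product = 0.9438
After component 2 (R=0.9143): product = 0.8629
R_sys = 0.8629

0.8629


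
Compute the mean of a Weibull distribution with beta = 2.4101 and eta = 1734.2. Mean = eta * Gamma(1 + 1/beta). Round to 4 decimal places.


beta = 2.4101, eta = 1734.2
1/beta = 0.4149
1 + 1/beta = 1.4149
Gamma(1.4149) = 0.8866
Mean = 1734.2 * 0.8866
Mean = 1537.4589

1537.4589


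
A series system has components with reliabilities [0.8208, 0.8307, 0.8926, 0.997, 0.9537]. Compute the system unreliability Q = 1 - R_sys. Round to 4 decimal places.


Components: [0.8208, 0.8307, 0.8926, 0.997, 0.9537]
After component 1: product = 0.8208
After component 2: product = 0.6818
After component 3: product = 0.6086
After component 4: product = 0.6068
After component 5: product = 0.5787
R_sys = 0.5787
Q = 1 - 0.5787 = 0.4213

0.4213


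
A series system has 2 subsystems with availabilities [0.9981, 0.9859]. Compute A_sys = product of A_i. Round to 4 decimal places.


Subsystems: [0.9981, 0.9859]
After subsystem 1 (A=0.9981): product = 0.9981
After subsystem 2 (A=0.9859): product = 0.984
A_sys = 0.984

0.984


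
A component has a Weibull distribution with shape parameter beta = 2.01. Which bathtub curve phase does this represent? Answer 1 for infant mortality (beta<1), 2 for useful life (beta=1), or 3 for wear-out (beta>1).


beta = 2.01
Compare beta to 1:
beta < 1 => infant mortality (phase 1)
beta = 1 => useful life (phase 2)
beta > 1 => wear-out (phase 3)
Since beta = 2.01, this is wear-out (increasing failure rate)
Phase = 3

3


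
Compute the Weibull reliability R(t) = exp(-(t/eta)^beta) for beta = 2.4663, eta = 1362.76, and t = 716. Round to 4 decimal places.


beta = 2.4663, eta = 1362.76, t = 716
t/eta = 716 / 1362.76 = 0.5254
(t/eta)^beta = 0.5254^2.4663 = 0.2045
R(t) = exp(-0.2045)
R(t) = 0.8151

0.8151


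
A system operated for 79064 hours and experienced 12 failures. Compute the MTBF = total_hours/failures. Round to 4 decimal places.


total_hours = 79064
failures = 12
MTBF = 79064 / 12
MTBF = 6588.6667

6588.6667


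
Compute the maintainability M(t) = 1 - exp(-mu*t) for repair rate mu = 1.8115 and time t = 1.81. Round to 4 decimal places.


mu = 1.8115, t = 1.81
mu * t = 1.8115 * 1.81 = 3.2788
exp(-3.2788) = 0.0377
M(t) = 1 - 0.0377
M(t) = 0.9623

0.9623


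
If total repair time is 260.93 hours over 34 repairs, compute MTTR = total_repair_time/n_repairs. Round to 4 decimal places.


total_repair_time = 260.93
n_repairs = 34
MTTR = 260.93 / 34
MTTR = 7.6744

7.6744


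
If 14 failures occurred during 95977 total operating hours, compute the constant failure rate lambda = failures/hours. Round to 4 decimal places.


failures = 14
total_hours = 95977
lambda = 14 / 95977
lambda = 0.0001

0.0001


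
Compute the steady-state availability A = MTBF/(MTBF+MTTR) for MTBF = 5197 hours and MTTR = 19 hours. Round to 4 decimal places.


MTBF = 5197
MTTR = 19
MTBF + MTTR = 5216
A = 5197 / 5216
A = 0.9964

0.9964


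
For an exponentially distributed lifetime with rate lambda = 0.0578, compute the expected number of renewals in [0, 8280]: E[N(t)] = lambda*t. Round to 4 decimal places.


lambda = 0.0578
t = 8280
E[N(t)] = lambda * t
E[N(t)] = 0.0578 * 8280
E[N(t)] = 478.584

478.584


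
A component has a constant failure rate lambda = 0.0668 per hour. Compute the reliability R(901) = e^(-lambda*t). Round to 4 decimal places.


lambda = 0.0668
t = 901
lambda * t = 60.1868
R(t) = e^(-60.1868)
R(t) = 0.0

0.0


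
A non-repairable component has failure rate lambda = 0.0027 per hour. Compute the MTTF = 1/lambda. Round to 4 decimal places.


lambda = 0.0027
MTTF = 1 / 0.0027
MTTF = 370.3704

370.3704


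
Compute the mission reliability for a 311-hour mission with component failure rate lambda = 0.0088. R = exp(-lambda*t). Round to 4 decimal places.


lambda = 0.0088
mission_time = 311
lambda * t = 0.0088 * 311 = 2.7368
R = exp(-2.7368)
R = 0.0648

0.0648


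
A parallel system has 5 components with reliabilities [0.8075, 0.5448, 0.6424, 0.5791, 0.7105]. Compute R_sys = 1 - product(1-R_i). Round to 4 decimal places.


Components: [0.8075, 0.5448, 0.6424, 0.5791, 0.7105]
(1 - 0.8075) = 0.1925, running product = 0.1925
(1 - 0.5448) = 0.4552, running product = 0.0876
(1 - 0.6424) = 0.3576, running product = 0.0313
(1 - 0.5791) = 0.4209, running product = 0.0132
(1 - 0.7105) = 0.2895, running product = 0.0038
Product of (1-R_i) = 0.0038
R_sys = 1 - 0.0038 = 0.9962

0.9962


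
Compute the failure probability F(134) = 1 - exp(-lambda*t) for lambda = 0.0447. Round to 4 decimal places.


lambda = 0.0447, t = 134
lambda * t = 5.9898
exp(-5.9898) = 0.0025
F(t) = 1 - 0.0025
F(t) = 0.9975

0.9975


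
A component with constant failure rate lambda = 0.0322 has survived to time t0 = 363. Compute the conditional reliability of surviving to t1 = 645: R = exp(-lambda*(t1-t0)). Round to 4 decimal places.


lambda = 0.0322
t0 = 363, t1 = 645
t1 - t0 = 282
lambda * (t1-t0) = 0.0322 * 282 = 9.0804
R = exp(-9.0804)
R = 0.0001

0.0001


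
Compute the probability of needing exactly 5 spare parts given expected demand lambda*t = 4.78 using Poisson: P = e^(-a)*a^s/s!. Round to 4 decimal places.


a = 4.78, s = 5
e^(-a) = e^(-4.78) = 0.0084
a^s = 4.78^5 = 2495.396
s! = 120
P = 0.0084 * 2495.396 / 120
P = 0.1746

0.1746


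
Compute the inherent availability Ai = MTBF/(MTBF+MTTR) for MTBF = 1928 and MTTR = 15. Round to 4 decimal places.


MTBF = 1928
MTTR = 15
MTBF + MTTR = 1943
Ai = 1928 / 1943
Ai = 0.9923

0.9923


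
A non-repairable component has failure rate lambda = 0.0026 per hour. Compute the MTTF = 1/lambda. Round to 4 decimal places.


lambda = 0.0026
MTTF = 1 / 0.0026
MTTF = 384.6154

384.6154


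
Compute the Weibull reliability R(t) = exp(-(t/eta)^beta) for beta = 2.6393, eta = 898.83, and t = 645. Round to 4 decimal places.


beta = 2.6393, eta = 898.83, t = 645
t/eta = 645 / 898.83 = 0.7176
(t/eta)^beta = 0.7176^2.6393 = 0.4165
R(t) = exp(-0.4165)
R(t) = 0.6593

0.6593


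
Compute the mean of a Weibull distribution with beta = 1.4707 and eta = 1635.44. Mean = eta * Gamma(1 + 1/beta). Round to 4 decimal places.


beta = 1.4707, eta = 1635.44
1/beta = 0.6799
1 + 1/beta = 1.6799
Gamma(1.6799) = 0.905
Mean = 1635.44 * 0.905
Mean = 1480.0602

1480.0602


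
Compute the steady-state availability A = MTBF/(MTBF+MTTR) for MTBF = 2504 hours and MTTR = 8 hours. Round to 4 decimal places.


MTBF = 2504
MTTR = 8
MTBF + MTTR = 2512
A = 2504 / 2512
A = 0.9968

0.9968


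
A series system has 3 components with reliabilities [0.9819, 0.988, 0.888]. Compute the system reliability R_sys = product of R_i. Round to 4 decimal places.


Components: [0.9819, 0.988, 0.888]
After component 1 (R=0.9819): product = 0.9819
After component 2 (R=0.988): product = 0.9701
After component 3 (R=0.888): product = 0.8615
R_sys = 0.8615

0.8615


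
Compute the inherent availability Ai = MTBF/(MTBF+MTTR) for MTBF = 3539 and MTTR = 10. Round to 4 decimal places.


MTBF = 3539
MTTR = 10
MTBF + MTTR = 3549
Ai = 3539 / 3549
Ai = 0.9972

0.9972


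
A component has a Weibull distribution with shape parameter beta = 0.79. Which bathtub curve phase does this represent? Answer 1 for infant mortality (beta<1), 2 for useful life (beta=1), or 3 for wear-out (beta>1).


beta = 0.79
Compare beta to 1:
beta < 1 => infant mortality (phase 1)
beta = 1 => useful life (phase 2)
beta > 1 => wear-out (phase 3)
Since beta = 0.79, this is infant mortality (decreasing failure rate)
Phase = 1

1


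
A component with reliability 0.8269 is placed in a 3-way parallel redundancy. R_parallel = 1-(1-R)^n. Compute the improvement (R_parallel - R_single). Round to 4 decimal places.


R_single = 0.8269, n = 3
1 - R_single = 0.1731
(1 - R_single)^n = 0.1731^3 = 0.0052
R_parallel = 1 - 0.0052 = 0.9948
Improvement = 0.9948 - 0.8269
Improvement = 0.1679

0.1679


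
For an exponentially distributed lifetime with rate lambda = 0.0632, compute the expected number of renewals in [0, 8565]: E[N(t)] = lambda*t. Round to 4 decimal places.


lambda = 0.0632
t = 8565
E[N(t)] = lambda * t
E[N(t)] = 0.0632 * 8565
E[N(t)] = 541.308

541.308


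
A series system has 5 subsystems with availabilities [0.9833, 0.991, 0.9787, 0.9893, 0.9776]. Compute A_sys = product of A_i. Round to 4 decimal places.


Subsystems: [0.9833, 0.991, 0.9787, 0.9893, 0.9776]
After subsystem 1 (A=0.9833): product = 0.9833
After subsystem 2 (A=0.991): product = 0.9745
After subsystem 3 (A=0.9787): product = 0.9537
After subsystem 4 (A=0.9893): product = 0.9435
After subsystem 5 (A=0.9776): product = 0.9224
A_sys = 0.9224

0.9224


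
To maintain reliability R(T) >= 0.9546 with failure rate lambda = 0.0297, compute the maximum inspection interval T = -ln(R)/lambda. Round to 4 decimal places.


R_target = 0.9546
lambda = 0.0297
-ln(0.9546) = 0.0465
T = 0.0465 / 0.0297
T = 1.5644

1.5644


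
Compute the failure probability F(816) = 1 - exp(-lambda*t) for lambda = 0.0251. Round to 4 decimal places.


lambda = 0.0251, t = 816
lambda * t = 20.4816
exp(-20.4816) = 0.0
F(t) = 1 - 0.0
F(t) = 1.0

1.0


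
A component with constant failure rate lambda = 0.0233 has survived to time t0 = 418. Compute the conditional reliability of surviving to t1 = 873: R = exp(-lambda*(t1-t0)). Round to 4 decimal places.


lambda = 0.0233
t0 = 418, t1 = 873
t1 - t0 = 455
lambda * (t1-t0) = 0.0233 * 455 = 10.6015
R = exp(-10.6015)
R = 0.0

0.0


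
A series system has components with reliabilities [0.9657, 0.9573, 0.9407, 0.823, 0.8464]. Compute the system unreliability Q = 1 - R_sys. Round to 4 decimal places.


Components: [0.9657, 0.9573, 0.9407, 0.823, 0.8464]
After component 1: product = 0.9657
After component 2: product = 0.9245
After component 3: product = 0.8696
After component 4: product = 0.7157
After component 5: product = 0.6058
R_sys = 0.6058
Q = 1 - 0.6058 = 0.3942

0.3942


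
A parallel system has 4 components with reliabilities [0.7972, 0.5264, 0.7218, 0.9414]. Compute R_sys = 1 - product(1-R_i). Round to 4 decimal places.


Components: [0.7972, 0.5264, 0.7218, 0.9414]
(1 - 0.7972) = 0.2028, running product = 0.2028
(1 - 0.5264) = 0.4736, running product = 0.096
(1 - 0.7218) = 0.2782, running product = 0.0267
(1 - 0.9414) = 0.0586, running product = 0.0016
Product of (1-R_i) = 0.0016
R_sys = 1 - 0.0016 = 0.9984

0.9984


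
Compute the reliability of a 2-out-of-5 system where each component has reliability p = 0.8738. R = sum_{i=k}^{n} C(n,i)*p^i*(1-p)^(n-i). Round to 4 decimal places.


k = 2, n = 5, p = 0.8738
i=2: C(5,2)=10 * 0.8738^2 * 0.1262^3 = 0.0153
i=3: C(5,3)=10 * 0.8738^3 * 0.1262^2 = 0.1063
i=4: C(5,4)=5 * 0.8738^4 * 0.1262^1 = 0.3679
i=5: C(5,5)=1 * 0.8738^5 * 0.1262^0 = 0.5094
R = sum of terms = 0.9989

0.9989


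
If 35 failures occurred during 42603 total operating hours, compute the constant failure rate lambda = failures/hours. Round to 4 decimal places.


failures = 35
total_hours = 42603
lambda = 35 / 42603
lambda = 0.0008

0.0008


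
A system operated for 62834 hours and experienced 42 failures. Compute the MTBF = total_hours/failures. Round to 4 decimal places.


total_hours = 62834
failures = 42
MTBF = 62834 / 42
MTBF = 1496.0476

1496.0476


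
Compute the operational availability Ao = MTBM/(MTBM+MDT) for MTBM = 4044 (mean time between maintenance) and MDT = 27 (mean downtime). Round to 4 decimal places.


MTBM = 4044
MDT = 27
MTBM + MDT = 4071
Ao = 4044 / 4071
Ao = 0.9934

0.9934


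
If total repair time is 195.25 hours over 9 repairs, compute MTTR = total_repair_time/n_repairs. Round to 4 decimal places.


total_repair_time = 195.25
n_repairs = 9
MTTR = 195.25 / 9
MTTR = 21.6944

21.6944


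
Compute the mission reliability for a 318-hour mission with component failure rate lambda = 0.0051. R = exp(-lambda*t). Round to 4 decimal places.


lambda = 0.0051
mission_time = 318
lambda * t = 0.0051 * 318 = 1.6218
R = exp(-1.6218)
R = 0.1975

0.1975


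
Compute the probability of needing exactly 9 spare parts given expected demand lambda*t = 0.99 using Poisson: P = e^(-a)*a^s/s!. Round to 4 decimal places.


a = 0.99, s = 9
e^(-a) = e^(-0.99) = 0.3716
a^s = 0.99^9 = 0.9135
s! = 362880
P = 0.3716 * 0.9135 / 362880
P = 0.0

0.0


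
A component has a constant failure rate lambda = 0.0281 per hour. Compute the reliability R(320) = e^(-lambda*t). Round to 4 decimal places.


lambda = 0.0281
t = 320
lambda * t = 8.992
R(t) = e^(-8.992)
R(t) = 0.0001

0.0001


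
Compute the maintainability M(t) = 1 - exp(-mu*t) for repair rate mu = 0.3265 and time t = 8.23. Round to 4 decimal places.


mu = 0.3265, t = 8.23
mu * t = 0.3265 * 8.23 = 2.6871
exp(-2.6871) = 0.0681
M(t) = 1 - 0.0681
M(t) = 0.9319

0.9319


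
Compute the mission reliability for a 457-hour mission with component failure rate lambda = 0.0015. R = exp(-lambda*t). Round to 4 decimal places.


lambda = 0.0015
mission_time = 457
lambda * t = 0.0015 * 457 = 0.6855
R = exp(-0.6855)
R = 0.5038

0.5038


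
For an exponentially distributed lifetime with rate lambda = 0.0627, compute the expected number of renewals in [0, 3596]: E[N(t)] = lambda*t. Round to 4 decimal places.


lambda = 0.0627
t = 3596
E[N(t)] = lambda * t
E[N(t)] = 0.0627 * 3596
E[N(t)] = 225.4692

225.4692


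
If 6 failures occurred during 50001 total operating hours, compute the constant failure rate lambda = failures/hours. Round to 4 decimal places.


failures = 6
total_hours = 50001
lambda = 6 / 50001
lambda = 0.0001

0.0001


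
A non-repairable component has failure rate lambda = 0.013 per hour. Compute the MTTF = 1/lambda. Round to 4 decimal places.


lambda = 0.013
MTTF = 1 / 0.013
MTTF = 76.9231

76.9231


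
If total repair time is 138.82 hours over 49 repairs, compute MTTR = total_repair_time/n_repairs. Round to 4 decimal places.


total_repair_time = 138.82
n_repairs = 49
MTTR = 138.82 / 49
MTTR = 2.8331

2.8331


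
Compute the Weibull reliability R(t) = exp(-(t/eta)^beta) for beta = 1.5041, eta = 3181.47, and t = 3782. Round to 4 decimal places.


beta = 1.5041, eta = 3181.47, t = 3782
t/eta = 3782 / 3181.47 = 1.1888
(t/eta)^beta = 1.1888^1.5041 = 1.297
R(t) = exp(-1.297)
R(t) = 0.2733

0.2733


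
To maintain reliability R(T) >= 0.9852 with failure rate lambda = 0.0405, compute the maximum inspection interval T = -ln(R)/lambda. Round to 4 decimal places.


R_target = 0.9852
lambda = 0.0405
-ln(0.9852) = 0.0149
T = 0.0149 / 0.0405
T = 0.3682

0.3682


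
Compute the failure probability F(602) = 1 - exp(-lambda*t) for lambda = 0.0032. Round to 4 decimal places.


lambda = 0.0032, t = 602
lambda * t = 1.9264
exp(-1.9264) = 0.1457
F(t) = 1 - 0.1457
F(t) = 0.8543

0.8543


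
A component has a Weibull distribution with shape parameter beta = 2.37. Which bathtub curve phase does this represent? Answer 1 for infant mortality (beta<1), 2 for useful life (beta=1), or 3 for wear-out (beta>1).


beta = 2.37
Compare beta to 1:
beta < 1 => infant mortality (phase 1)
beta = 1 => useful life (phase 2)
beta > 1 => wear-out (phase 3)
Since beta = 2.37, this is wear-out (increasing failure rate)
Phase = 3

3


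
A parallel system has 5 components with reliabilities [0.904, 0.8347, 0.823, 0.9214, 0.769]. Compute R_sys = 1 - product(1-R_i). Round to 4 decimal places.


Components: [0.904, 0.8347, 0.823, 0.9214, 0.769]
(1 - 0.904) = 0.096, running product = 0.096
(1 - 0.8347) = 0.1653, running product = 0.0159
(1 - 0.823) = 0.177, running product = 0.0028
(1 - 0.9214) = 0.0786, running product = 0.0002
(1 - 0.769) = 0.231, running product = 0.0001
Product of (1-R_i) = 0.0001
R_sys = 1 - 0.0001 = 0.9999

0.9999


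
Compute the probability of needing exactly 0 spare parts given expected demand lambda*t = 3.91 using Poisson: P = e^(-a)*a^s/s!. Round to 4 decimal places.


a = 3.91, s = 0
e^(-a) = e^(-3.91) = 0.02
a^s = 3.91^0 = 1.0
s! = 1
P = 0.02 * 1.0 / 1
P = 0.02

0.02


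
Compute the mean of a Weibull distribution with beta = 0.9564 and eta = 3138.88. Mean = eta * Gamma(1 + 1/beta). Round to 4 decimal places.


beta = 0.9564, eta = 3138.88
1/beta = 1.0456
1 + 1/beta = 2.0456
Gamma(2.0456) = 1.0201
Mean = 3138.88 * 1.0201
Mean = 3202.0898

3202.0898


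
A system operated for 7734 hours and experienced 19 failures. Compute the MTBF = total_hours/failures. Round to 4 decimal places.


total_hours = 7734
failures = 19
MTBF = 7734 / 19
MTBF = 407.0526

407.0526


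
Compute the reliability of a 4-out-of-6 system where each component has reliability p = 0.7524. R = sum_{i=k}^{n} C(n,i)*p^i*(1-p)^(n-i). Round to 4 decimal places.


k = 4, n = 6, p = 0.7524
i=4: C(6,4)=15 * 0.7524^4 * 0.2476^2 = 0.2947
i=5: C(6,5)=6 * 0.7524^5 * 0.2476^1 = 0.3582
i=6: C(6,6)=1 * 0.7524^6 * 0.2476^0 = 0.1814
R = sum of terms = 0.8343

0.8343


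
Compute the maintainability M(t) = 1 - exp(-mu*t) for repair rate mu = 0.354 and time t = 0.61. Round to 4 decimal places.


mu = 0.354, t = 0.61
mu * t = 0.354 * 0.61 = 0.2159
exp(-0.2159) = 0.8058
M(t) = 1 - 0.8058
M(t) = 0.1942

0.1942


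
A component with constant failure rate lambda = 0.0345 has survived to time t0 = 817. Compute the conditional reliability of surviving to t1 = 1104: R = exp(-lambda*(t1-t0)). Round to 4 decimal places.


lambda = 0.0345
t0 = 817, t1 = 1104
t1 - t0 = 287
lambda * (t1-t0) = 0.0345 * 287 = 9.9015
R = exp(-9.9015)
R = 0.0001

0.0001


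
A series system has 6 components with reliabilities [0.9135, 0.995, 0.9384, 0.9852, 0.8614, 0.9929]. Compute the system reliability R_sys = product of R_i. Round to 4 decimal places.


Components: [0.9135, 0.995, 0.9384, 0.9852, 0.8614, 0.9929]
After component 1 (R=0.9135): product = 0.9135
After component 2 (R=0.995): product = 0.9089
After component 3 (R=0.9384): product = 0.8529
After component 4 (R=0.9852): product = 0.8403
After component 5 (R=0.8614): product = 0.7239
After component 6 (R=0.9929): product = 0.7187
R_sys = 0.7187

0.7187


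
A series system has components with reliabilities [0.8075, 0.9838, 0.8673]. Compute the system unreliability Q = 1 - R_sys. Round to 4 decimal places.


Components: [0.8075, 0.9838, 0.8673]
After component 1: product = 0.8075
After component 2: product = 0.7944
After component 3: product = 0.689
R_sys = 0.689
Q = 1 - 0.689 = 0.311

0.311


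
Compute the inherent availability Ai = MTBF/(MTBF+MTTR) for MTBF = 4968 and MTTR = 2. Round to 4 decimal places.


MTBF = 4968
MTTR = 2
MTBF + MTTR = 4970
Ai = 4968 / 4970
Ai = 0.9996

0.9996


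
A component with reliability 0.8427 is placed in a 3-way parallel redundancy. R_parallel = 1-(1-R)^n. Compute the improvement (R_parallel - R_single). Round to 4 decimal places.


R_single = 0.8427, n = 3
1 - R_single = 0.1573
(1 - R_single)^n = 0.1573^3 = 0.0039
R_parallel = 1 - 0.0039 = 0.9961
Improvement = 0.9961 - 0.8427
Improvement = 0.1534

0.1534


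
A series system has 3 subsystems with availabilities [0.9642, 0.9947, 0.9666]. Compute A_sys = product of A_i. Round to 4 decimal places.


Subsystems: [0.9642, 0.9947, 0.9666]
After subsystem 1 (A=0.9642): product = 0.9642
After subsystem 2 (A=0.9947): product = 0.9591
After subsystem 3 (A=0.9666): product = 0.9271
A_sys = 0.9271

0.9271


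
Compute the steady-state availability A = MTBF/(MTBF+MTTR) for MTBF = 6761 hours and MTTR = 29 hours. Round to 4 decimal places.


MTBF = 6761
MTTR = 29
MTBF + MTTR = 6790
A = 6761 / 6790
A = 0.9957

0.9957


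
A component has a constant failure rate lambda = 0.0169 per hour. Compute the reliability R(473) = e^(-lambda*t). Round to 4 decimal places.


lambda = 0.0169
t = 473
lambda * t = 7.9937
R(t) = e^(-7.9937)
R(t) = 0.0003

0.0003


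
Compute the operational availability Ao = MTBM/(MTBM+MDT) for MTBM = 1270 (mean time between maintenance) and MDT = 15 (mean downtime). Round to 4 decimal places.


MTBM = 1270
MDT = 15
MTBM + MDT = 1285
Ao = 1270 / 1285
Ao = 0.9883

0.9883


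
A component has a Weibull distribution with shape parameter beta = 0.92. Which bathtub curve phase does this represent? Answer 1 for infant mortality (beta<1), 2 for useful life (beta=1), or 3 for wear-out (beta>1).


beta = 0.92
Compare beta to 1:
beta < 1 => infant mortality (phase 1)
beta = 1 => useful life (phase 2)
beta > 1 => wear-out (phase 3)
Since beta = 0.92, this is infant mortality (decreasing failure rate)
Phase = 1

1


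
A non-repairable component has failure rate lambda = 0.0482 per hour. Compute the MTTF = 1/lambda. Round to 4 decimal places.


lambda = 0.0482
MTTF = 1 / 0.0482
MTTF = 20.7469

20.7469


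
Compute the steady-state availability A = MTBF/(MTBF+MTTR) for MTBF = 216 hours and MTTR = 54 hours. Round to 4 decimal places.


MTBF = 216
MTTR = 54
MTBF + MTTR = 270
A = 216 / 270
A = 0.8

0.8


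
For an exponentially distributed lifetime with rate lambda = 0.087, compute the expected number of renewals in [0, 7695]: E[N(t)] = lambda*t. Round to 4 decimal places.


lambda = 0.087
t = 7695
E[N(t)] = lambda * t
E[N(t)] = 0.087 * 7695
E[N(t)] = 669.465

669.465


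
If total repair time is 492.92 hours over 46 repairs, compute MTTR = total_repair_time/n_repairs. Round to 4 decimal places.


total_repair_time = 492.92
n_repairs = 46
MTTR = 492.92 / 46
MTTR = 10.7157

10.7157


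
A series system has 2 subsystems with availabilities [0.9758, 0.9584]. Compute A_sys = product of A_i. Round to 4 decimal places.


Subsystems: [0.9758, 0.9584]
After subsystem 1 (A=0.9758): product = 0.9758
After subsystem 2 (A=0.9584): product = 0.9352
A_sys = 0.9352

0.9352


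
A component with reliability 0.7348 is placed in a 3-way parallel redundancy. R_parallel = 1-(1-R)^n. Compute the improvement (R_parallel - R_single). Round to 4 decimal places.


R_single = 0.7348, n = 3
1 - R_single = 0.2652
(1 - R_single)^n = 0.2652^3 = 0.0187
R_parallel = 1 - 0.0187 = 0.9813
Improvement = 0.9813 - 0.7348
Improvement = 0.2465

0.2465


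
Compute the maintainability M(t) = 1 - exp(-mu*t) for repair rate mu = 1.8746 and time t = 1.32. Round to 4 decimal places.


mu = 1.8746, t = 1.32
mu * t = 1.8746 * 1.32 = 2.4745
exp(-2.4745) = 0.0842
M(t) = 1 - 0.0842
M(t) = 0.9158

0.9158


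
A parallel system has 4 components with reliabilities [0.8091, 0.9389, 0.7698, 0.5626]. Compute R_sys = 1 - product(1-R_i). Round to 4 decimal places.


Components: [0.8091, 0.9389, 0.7698, 0.5626]
(1 - 0.8091) = 0.1909, running product = 0.1909
(1 - 0.9389) = 0.0611, running product = 0.0117
(1 - 0.7698) = 0.2302, running product = 0.0027
(1 - 0.5626) = 0.4374, running product = 0.0012
Product of (1-R_i) = 0.0012
R_sys = 1 - 0.0012 = 0.9988

0.9988


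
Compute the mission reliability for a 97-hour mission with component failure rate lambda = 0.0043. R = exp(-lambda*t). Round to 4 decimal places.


lambda = 0.0043
mission_time = 97
lambda * t = 0.0043 * 97 = 0.4171
R = exp(-0.4171)
R = 0.659

0.659


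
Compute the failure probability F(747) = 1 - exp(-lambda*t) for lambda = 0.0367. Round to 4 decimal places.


lambda = 0.0367, t = 747
lambda * t = 27.4149
exp(-27.4149) = 0.0
F(t) = 1 - 0.0
F(t) = 1.0

1.0


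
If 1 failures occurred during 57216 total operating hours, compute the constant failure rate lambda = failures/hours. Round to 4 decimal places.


failures = 1
total_hours = 57216
lambda = 1 / 57216
lambda = 0.0

0.0


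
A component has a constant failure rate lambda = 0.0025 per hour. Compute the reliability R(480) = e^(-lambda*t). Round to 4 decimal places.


lambda = 0.0025
t = 480
lambda * t = 1.2
R(t) = e^(-1.2)
R(t) = 0.3012

0.3012


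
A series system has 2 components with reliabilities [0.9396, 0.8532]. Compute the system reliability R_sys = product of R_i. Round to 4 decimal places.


Components: [0.9396, 0.8532]
After component 1 (R=0.9396): product = 0.9396
After component 2 (R=0.8532): product = 0.8017
R_sys = 0.8017

0.8017


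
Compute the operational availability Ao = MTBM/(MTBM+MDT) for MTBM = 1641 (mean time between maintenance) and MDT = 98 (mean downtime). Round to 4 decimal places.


MTBM = 1641
MDT = 98
MTBM + MDT = 1739
Ao = 1641 / 1739
Ao = 0.9436

0.9436


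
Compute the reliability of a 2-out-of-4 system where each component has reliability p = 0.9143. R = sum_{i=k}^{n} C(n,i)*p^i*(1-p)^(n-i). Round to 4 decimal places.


k = 2, n = 4, p = 0.9143
i=2: C(4,2)=6 * 0.9143^2 * 0.0857^2 = 0.0368
i=3: C(4,3)=4 * 0.9143^3 * 0.0857^1 = 0.262
i=4: C(4,4)=1 * 0.9143^4 * 0.0857^0 = 0.6988
R = sum of terms = 0.9976

0.9976


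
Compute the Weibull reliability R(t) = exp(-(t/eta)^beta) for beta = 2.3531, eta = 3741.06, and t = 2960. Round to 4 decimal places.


beta = 2.3531, eta = 3741.06, t = 2960
t/eta = 2960 / 3741.06 = 0.7912
(t/eta)^beta = 0.7912^2.3531 = 0.5763
R(t) = exp(-0.5763)
R(t) = 0.5619

0.5619


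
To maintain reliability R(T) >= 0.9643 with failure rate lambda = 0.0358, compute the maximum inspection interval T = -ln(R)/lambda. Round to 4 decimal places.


R_target = 0.9643
lambda = 0.0358
-ln(0.9643) = 0.0364
T = 0.0364 / 0.0358
T = 1.0154

1.0154


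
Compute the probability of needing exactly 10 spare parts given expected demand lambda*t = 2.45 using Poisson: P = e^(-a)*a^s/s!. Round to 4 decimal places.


a = 2.45, s = 10
e^(-a) = e^(-2.45) = 0.0863
a^s = 2.45^10 = 7792.2135
s! = 3628800
P = 0.0863 * 7792.2135 / 3628800
P = 0.0002

0.0002


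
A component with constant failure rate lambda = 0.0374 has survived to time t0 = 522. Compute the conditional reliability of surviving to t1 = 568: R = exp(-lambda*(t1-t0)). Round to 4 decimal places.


lambda = 0.0374
t0 = 522, t1 = 568
t1 - t0 = 46
lambda * (t1-t0) = 0.0374 * 46 = 1.7204
R = exp(-1.7204)
R = 0.179

0.179


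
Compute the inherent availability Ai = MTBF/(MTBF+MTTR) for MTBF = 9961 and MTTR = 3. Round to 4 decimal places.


MTBF = 9961
MTTR = 3
MTBF + MTTR = 9964
Ai = 9961 / 9964
Ai = 0.9997

0.9997


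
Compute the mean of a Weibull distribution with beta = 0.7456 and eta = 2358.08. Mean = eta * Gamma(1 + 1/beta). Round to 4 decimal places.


beta = 0.7456, eta = 2358.08
1/beta = 1.3412
1 + 1/beta = 2.3412
Gamma(2.3412) = 1.1965
Mean = 2358.08 * 1.1965
Mean = 2821.3543

2821.3543


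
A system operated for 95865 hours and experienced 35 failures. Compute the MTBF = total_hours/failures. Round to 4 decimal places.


total_hours = 95865
failures = 35
MTBF = 95865 / 35
MTBF = 2739.0

2739.0


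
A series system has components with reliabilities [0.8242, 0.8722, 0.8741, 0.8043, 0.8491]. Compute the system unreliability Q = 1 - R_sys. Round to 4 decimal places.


Components: [0.8242, 0.8722, 0.8741, 0.8043, 0.8491]
After component 1: product = 0.8242
After component 2: product = 0.7189
After component 3: product = 0.6284
After component 4: product = 0.5054
After component 5: product = 0.4291
R_sys = 0.4291
Q = 1 - 0.4291 = 0.5709

0.5709


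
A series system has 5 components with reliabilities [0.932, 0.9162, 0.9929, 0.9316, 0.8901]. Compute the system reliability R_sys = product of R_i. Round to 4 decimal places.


Components: [0.932, 0.9162, 0.9929, 0.9316, 0.8901]
After component 1 (R=0.932): product = 0.932
After component 2 (R=0.9162): product = 0.8539
After component 3 (R=0.9929): product = 0.8478
After component 4 (R=0.9316): product = 0.7898
After component 5 (R=0.8901): product = 0.703
R_sys = 0.703

0.703


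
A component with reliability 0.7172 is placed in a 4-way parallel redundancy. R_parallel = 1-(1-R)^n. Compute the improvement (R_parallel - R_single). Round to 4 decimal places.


R_single = 0.7172, n = 4
1 - R_single = 0.2828
(1 - R_single)^n = 0.2828^4 = 0.0064
R_parallel = 1 - 0.0064 = 0.9936
Improvement = 0.9936 - 0.7172
Improvement = 0.2764

0.2764


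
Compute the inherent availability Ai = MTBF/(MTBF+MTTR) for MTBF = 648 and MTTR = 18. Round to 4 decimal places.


MTBF = 648
MTTR = 18
MTBF + MTTR = 666
Ai = 648 / 666
Ai = 0.973

0.973


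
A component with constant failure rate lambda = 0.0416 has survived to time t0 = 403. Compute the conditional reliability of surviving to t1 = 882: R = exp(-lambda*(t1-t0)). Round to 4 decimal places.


lambda = 0.0416
t0 = 403, t1 = 882
t1 - t0 = 479
lambda * (t1-t0) = 0.0416 * 479 = 19.9264
R = exp(-19.9264)
R = 0.0

0.0


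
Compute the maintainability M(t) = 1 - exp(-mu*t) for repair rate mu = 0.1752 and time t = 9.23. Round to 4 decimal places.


mu = 0.1752, t = 9.23
mu * t = 0.1752 * 9.23 = 1.6171
exp(-1.6171) = 0.1985
M(t) = 1 - 0.1985
M(t) = 0.8015

0.8015


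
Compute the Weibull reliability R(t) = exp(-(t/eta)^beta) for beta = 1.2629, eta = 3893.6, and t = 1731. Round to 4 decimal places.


beta = 1.2629, eta = 3893.6, t = 1731
t/eta = 1731 / 3893.6 = 0.4446
(t/eta)^beta = 0.4446^1.2629 = 0.3592
R(t) = exp(-0.3592)
R(t) = 0.6982

0.6982


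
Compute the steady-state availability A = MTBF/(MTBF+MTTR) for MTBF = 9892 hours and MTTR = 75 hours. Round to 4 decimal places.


MTBF = 9892
MTTR = 75
MTBF + MTTR = 9967
A = 9892 / 9967
A = 0.9925

0.9925


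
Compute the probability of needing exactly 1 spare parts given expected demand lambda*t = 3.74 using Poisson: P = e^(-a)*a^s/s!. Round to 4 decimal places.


a = 3.74, s = 1
e^(-a) = e^(-3.74) = 0.0238
a^s = 3.74^1 = 3.74
s! = 1
P = 0.0238 * 3.74 / 1
P = 0.0888

0.0888


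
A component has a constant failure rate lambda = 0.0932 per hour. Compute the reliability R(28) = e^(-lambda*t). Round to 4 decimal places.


lambda = 0.0932
t = 28
lambda * t = 2.6096
R(t) = e^(-2.6096)
R(t) = 0.0736

0.0736


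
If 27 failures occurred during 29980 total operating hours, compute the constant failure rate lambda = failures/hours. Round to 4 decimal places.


failures = 27
total_hours = 29980
lambda = 27 / 29980
lambda = 0.0009

0.0009


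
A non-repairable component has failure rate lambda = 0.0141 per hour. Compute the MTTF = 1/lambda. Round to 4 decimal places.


lambda = 0.0141
MTTF = 1 / 0.0141
MTTF = 70.922

70.922


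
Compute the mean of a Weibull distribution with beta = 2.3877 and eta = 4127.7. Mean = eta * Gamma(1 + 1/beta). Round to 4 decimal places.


beta = 2.3877, eta = 4127.7
1/beta = 0.4188
1 + 1/beta = 1.4188
Gamma(1.4188) = 0.8864
Mean = 4127.7 * 0.8864
Mean = 3658.7917

3658.7917


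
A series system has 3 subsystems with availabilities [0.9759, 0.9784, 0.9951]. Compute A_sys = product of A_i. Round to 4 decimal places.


Subsystems: [0.9759, 0.9784, 0.9951]
After subsystem 1 (A=0.9759): product = 0.9759
After subsystem 2 (A=0.9784): product = 0.9548
After subsystem 3 (A=0.9951): product = 0.9501
A_sys = 0.9501

0.9501


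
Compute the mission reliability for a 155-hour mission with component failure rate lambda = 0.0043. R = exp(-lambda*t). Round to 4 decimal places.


lambda = 0.0043
mission_time = 155
lambda * t = 0.0043 * 155 = 0.6665
R = exp(-0.6665)
R = 0.5135

0.5135


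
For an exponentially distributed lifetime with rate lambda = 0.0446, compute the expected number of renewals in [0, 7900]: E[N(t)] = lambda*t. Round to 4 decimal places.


lambda = 0.0446
t = 7900
E[N(t)] = lambda * t
E[N(t)] = 0.0446 * 7900
E[N(t)] = 352.34

352.34


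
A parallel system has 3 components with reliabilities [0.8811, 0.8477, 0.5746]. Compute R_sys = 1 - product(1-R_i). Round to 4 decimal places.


Components: [0.8811, 0.8477, 0.5746]
(1 - 0.8811) = 0.1189, running product = 0.1189
(1 - 0.8477) = 0.1523, running product = 0.0181
(1 - 0.5746) = 0.4254, running product = 0.0077
Product of (1-R_i) = 0.0077
R_sys = 1 - 0.0077 = 0.9923

0.9923


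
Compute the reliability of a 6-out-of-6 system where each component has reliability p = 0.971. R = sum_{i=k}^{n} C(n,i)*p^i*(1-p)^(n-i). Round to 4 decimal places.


k = 6, n = 6, p = 0.971
i=6: C(6,6)=1 * 0.971^6 * 0.029^0 = 0.8381
R = sum of terms = 0.8381

0.8381


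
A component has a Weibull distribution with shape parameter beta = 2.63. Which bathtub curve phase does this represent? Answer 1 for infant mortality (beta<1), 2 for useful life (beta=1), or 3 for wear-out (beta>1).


beta = 2.63
Compare beta to 1:
beta < 1 => infant mortality (phase 1)
beta = 1 => useful life (phase 2)
beta > 1 => wear-out (phase 3)
Since beta = 2.63, this is wear-out (increasing failure rate)
Phase = 3

3


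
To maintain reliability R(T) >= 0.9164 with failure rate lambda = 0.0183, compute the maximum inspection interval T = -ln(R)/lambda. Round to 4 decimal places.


R_target = 0.9164
lambda = 0.0183
-ln(0.9164) = 0.0873
T = 0.0873 / 0.0183
T = 4.7706

4.7706


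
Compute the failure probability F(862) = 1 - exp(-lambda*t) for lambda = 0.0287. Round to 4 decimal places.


lambda = 0.0287, t = 862
lambda * t = 24.7394
exp(-24.7394) = 0.0
F(t) = 1 - 0.0
F(t) = 1.0

1.0


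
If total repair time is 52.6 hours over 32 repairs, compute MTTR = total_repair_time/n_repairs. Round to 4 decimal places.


total_repair_time = 52.6
n_repairs = 32
MTTR = 52.6 / 32
MTTR = 1.6438

1.6438


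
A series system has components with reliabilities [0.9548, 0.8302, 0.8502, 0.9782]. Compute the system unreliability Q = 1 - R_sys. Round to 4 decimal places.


Components: [0.9548, 0.8302, 0.8502, 0.9782]
After component 1: product = 0.9548
After component 2: product = 0.7927
After component 3: product = 0.6739
After component 4: product = 0.6592
R_sys = 0.6592
Q = 1 - 0.6592 = 0.3408

0.3408


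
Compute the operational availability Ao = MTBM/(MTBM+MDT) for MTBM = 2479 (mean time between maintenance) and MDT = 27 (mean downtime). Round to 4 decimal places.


MTBM = 2479
MDT = 27
MTBM + MDT = 2506
Ao = 2479 / 2506
Ao = 0.9892

0.9892


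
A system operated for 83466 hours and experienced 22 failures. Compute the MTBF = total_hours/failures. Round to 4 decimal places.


total_hours = 83466
failures = 22
MTBF = 83466 / 22
MTBF = 3793.9091

3793.9091
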